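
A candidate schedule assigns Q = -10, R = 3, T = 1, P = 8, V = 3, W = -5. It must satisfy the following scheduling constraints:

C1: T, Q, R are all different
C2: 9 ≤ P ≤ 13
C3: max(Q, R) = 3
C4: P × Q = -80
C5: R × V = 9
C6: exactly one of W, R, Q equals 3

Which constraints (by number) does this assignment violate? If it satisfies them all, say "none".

Constraint 2 is violated.

C1: values 1, -10, 3 are pairwise distinct — holds.
C2: P = 8 is outside [9, 13] — fails.
C3: max(-10, 3) = 3 — holds.
C4: P × Q = 8 × (-10) = -80 — holds.
C5: R × V = 3 × 3 = 9 — holds.
C6: W=-5, R=3, Q=-10; 1 of them equals 3 — holds.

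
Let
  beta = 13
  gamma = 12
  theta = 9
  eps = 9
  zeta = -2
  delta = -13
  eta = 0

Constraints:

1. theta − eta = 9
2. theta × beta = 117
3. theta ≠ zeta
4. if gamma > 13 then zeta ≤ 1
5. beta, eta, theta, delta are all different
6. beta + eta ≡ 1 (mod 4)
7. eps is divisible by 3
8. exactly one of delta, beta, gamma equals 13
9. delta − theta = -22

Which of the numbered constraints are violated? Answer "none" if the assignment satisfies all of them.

1. theta − eta = 9 − 0 = 9  yes
2. theta × beta = 9 × 13 = 117  yes
3. theta = 9, zeta = -2; distinct  yes
4. gamma = 12, not > 13; antecedent false, conditional vacuously true  yes
5. values 13, 0, 9, -13 are pairwise distinct  yes
6. beta + eta = 13; 13 mod 4 = 1  yes
7. 9 / 3 = 3, so 3 divides 9  yes
8. delta=-13, beta=13, gamma=12; 1 of them equals 13  yes
9. delta − theta = -13 − 9 = -22  yes

The assignment satisfies every constraint.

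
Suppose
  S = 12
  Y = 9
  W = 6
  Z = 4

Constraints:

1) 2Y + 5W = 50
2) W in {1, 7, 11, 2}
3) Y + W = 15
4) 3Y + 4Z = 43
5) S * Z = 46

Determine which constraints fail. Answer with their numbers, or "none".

Constraints 1, 2, 5 are violated.

1) 2Y + 5W = 2(9) + 5(6) = 48, not 50  ✘
2) W = 6 is not in {1, 7, 11, 2}  ✘
3) Y + W = 9 + 6 = 15  ✔
4) 3Y + 4Z = 3(9) + 4(4) = 43  ✔
5) S * Z = 12 * 4 = 48, not 46  ✘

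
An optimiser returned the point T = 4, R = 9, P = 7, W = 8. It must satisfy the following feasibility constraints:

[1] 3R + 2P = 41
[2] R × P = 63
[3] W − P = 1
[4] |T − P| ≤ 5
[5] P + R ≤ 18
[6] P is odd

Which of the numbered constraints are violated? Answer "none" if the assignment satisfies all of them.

[1] 3R + 2P = 3(9) + 2(7) = 41 — satisfied.
[2] R × P = 9 × 7 = 63 — satisfied.
[3] W − P = 8 − 7 = 1 — satisfied.
[4] |4 − 7| = 3; 3 ≤ 5 — satisfied.
[5] P + R = 7 + 9 = 16; 16 ≤ 18 — satisfied.
[6] P = 7 is odd — satisfied.

The assignment satisfies every constraint.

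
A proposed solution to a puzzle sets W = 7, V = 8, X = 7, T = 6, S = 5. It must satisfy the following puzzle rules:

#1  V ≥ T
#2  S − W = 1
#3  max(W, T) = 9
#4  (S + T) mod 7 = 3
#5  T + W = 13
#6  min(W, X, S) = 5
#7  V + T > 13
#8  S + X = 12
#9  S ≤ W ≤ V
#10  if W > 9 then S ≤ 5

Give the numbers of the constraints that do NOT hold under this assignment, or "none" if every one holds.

No — constraints 2, 3, and 4 are not satisfied.

#1 V = 8, T = 6; 8 ≥ 6  ✔
#2 S − W = 5 − 7 = -2, not 1  ✘
#3 max(7, 6) = 7, not 9  ✘
#4 S + T = 11; 11 mod 7 = 4, not 3  ✘
#5 T + W = 6 + 7 = 13  ✔
#6 min(7, 7, 5) = 5  ✔
#7 V + T = 8 + 6 = 14; 14 > 13  ✔
#8 S + X = 5 + 7 = 12  ✔
#9 values 5 ≤ 7 ≤ 8  ✔
#10 W = 7, not > 9; antecedent false, conditional vacuously true  ✔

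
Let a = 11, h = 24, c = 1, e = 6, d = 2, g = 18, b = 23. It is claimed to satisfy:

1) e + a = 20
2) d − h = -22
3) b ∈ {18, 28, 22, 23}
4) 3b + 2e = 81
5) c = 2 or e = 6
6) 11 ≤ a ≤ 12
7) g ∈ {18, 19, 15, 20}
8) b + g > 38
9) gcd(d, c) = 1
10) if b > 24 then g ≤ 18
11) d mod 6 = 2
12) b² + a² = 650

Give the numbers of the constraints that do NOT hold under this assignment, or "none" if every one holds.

1) e + a = 6 + 11 = 17, not 20  false
2) d − h = 2 − 24 = -22  true
3) b = 23 is in {18, 28, 22, 23}  true
4) 3b + 2e = 3(23) + 2(6) = 81  true
5) c = 1 ≠ 2, but e = 6 = 6 (second disjunct)  true
6) a = 11 lies in [11, 12]  true
7) g = 18 is in {18, 19, 15, 20}  true
8) b + g = 23 + 18 = 41; 41 > 38  true
9) gcd(2, 1) = 1  true
10) b = 23, not > 24; antecedent false, conditional vacuously true  true
11) 2 mod 6 = 2  true
12) b² + a² = 23² + 11² = 529 + 121 = 650  true

Violated: 1.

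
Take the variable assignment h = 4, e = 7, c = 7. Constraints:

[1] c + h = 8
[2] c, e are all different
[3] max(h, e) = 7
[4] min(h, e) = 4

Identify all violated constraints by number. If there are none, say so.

Constraints 1, 2 are violated.

[1] c + h = 7 + 4 = 11, not 8 — fails.
[2] c = e = 7, not all different — fails.
[3] max(4, 7) = 7 — holds.
[4] min(4, 7) = 4 — holds.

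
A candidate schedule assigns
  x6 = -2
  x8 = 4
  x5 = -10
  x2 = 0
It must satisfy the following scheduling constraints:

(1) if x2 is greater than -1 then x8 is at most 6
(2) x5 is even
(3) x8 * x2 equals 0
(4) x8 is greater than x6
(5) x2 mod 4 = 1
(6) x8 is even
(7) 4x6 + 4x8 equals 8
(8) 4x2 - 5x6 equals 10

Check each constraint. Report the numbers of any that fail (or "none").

(1) x2 = 0 > -1, so we need x8 ≤ 6; x8 = 4 ≤ 6 — OK.
(2) x5 = -10 is even — OK.
(3) x8 * x2 = 4 * 0 = 0 — OK.
(4) x8 = 4, x6 = -2; 4 > -2 — OK.
(5) 0 mod 4 = 0, not 1 — violated.
(6) x8 = 4 is even — OK.
(7) 4x6 + 4x8 = 4(-2) + 4(4) = 8 — OK.
(8) 4x2 - 5x6 = 4(0) - 5(-2) = 10 — OK.

No — constraint 5 is not satisfied.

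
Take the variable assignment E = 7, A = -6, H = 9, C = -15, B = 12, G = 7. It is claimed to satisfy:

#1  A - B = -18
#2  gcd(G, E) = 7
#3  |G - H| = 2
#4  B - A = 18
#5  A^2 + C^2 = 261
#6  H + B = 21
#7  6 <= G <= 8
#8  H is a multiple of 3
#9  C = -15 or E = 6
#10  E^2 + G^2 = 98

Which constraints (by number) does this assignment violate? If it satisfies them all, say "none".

No violations.

#1 A - B = -6 - 12 = -18  OK
#2 gcd(7, 7) = 7  OK
#3 |7 - 9| = 2  OK
#4 B - A = 12 - (-6) = 18  OK
#5 A^2 + C^2 = (-6)^2 + (-15)^2 = 36 + 225 = 261  OK
#6 H + B = 9 + 12 = 21  OK
#7 G = 7 lies in [6, 8]  OK
#8 9 / 3 = 3, so 3 divides 9  OK
#9 C = -15 = -15 (first disjunct)  OK
#10 E^2 + G^2 = 7^2 + 7^2 = 49 + 49 = 98  OK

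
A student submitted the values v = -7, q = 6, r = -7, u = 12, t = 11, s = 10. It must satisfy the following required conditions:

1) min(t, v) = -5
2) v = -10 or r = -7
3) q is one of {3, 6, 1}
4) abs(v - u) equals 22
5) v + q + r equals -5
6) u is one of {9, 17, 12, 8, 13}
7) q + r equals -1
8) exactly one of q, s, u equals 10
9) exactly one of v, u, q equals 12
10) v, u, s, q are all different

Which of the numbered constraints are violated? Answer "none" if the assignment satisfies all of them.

1) min(11, -7) = -7, not -5 — violated.
2) v = -7 ≠ -10, but r = -7 = -7 (second disjunct) — OK.
3) q = 6 is in {3, 6, 1} — OK.
4) abs(-7 - 12) = 19, not 22 — violated.
5) v + q + r = -7 + 6 + (-7) = -8, not -5 — violated.
6) u = 12 is in {9, 17, 12, 8, 13} — OK.
7) q + r = 6 + (-7) = -1 — OK.
8) q=6, s=10, u=12; 1 of them equals 10 — OK.
9) v=-7, u=12, q=6; 1 of them equals 12 — OK.
10) values -7, 12, 10, 6 are pairwise distinct — OK.

Constraints 1, 4, and 5 do not hold.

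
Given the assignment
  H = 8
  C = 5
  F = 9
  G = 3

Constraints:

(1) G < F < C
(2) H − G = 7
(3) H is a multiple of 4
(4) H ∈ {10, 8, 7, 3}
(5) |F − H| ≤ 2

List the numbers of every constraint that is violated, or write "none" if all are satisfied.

(1) values 3, 9, 5; F = 9 is not < C = 5  fails
(2) H − G = 8 − 3 = 5, not 7  fails
(3) 8 / 4 = 2, so 4 divides 8  holds
(4) H = 8 is in {10, 8, 7, 3}  holds
(5) |9 − 8| = 1; 1 ≤ 2  holds

Constraints 1 and 2 are violated.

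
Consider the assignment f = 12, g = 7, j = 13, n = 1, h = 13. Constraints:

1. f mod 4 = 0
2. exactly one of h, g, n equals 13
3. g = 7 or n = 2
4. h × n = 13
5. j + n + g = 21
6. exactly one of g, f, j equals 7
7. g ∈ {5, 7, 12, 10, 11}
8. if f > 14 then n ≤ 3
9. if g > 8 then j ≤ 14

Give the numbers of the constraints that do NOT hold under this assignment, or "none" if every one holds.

Yes — all constraints hold.

1. 12 mod 4 = 0  ✔
2. h=13, g=7, n=1; 1 of them equals 13  ✔
3. g = 7 = 7 (first disjunct)  ✔
4. h × n = 13 × 1 = 13  ✔
5. j + n + g = 13 + 1 + 7 = 21  ✔
6. g=7, f=12, j=13; 1 of them equals 7  ✔
7. g = 7 is in {5, 7, 12, 10, 11}  ✔
8. f = 12, not > 14; antecedent false, conditional vacuously true  ✔
9. g = 7, not > 8; antecedent false, conditional vacuously true  ✔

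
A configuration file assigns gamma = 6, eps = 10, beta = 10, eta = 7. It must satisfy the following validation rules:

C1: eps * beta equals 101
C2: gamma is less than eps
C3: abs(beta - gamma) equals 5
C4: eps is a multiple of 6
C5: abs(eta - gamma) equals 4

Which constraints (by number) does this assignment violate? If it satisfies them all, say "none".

The assignment fails constraints 1, 3, 4, and 5.

C1: eps * beta = 10 * 10 = 100, not 101  ✘
C2: gamma = 6, eps = 10; 6 < 10  ✔
C3: abs(10 - 6) = 4, not 5  ✘
C4: 10 = 6*1 + 4, so 6 does not divide 10  ✘
C5: abs(7 - 6) = 1, not 4  ✘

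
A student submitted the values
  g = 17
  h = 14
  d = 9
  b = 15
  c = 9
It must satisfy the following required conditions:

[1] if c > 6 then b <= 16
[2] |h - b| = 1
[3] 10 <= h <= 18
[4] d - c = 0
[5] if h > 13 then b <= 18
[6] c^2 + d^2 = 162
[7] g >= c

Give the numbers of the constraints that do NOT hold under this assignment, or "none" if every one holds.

No violations.

[1] c = 9 > 6, so we need b ≤ 16; b = 15 ≤ 16 — holds.
[2] |14 - 15| = 1 — holds.
[3] h = 14 lies in [10, 18] — holds.
[4] d - c = 9 - 9 = 0 — holds.
[5] h = 14 > 13, so we need b ≤ 18; b = 15 ≤ 18 — holds.
[6] c^2 + d^2 = 9^2 + 9^2 = 81 + 81 = 162 — holds.
[7] g = 17, c = 9; 17 ≥ 9 — holds.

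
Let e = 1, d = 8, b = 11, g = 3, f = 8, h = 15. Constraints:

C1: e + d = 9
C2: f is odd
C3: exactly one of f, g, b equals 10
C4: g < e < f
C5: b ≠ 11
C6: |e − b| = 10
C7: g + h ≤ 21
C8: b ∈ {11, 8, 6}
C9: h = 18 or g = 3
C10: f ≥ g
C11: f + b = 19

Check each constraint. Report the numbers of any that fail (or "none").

Violated: 2, 3, 4, 5.

C1: e + d = 1 + 8 = 9 — satisfied.
C2: f = 8 is even — violated.
C3: f=8, g=3, b=11; 0 of them equal 10, not exactly one — violated.
C4: values 3, 1, 8; g = 3 is not < e = 1 — violated.
C5: b = 11, but 11 is required to differ — violated.
C6: |1 − 11| = 10 — satisfied.
C7: g + h = 3 + 15 = 18; 18 ≤ 21 — satisfied.
C8: b = 11 is in {11, 8, 6} — satisfied.
C9: h = 15 ≠ 18, but g = 3 = 3 (second disjunct) — satisfied.
C10: f = 8, g = 3; 8 ≥ 3 — satisfied.
C11: f + b = 8 + 11 = 19 — satisfied.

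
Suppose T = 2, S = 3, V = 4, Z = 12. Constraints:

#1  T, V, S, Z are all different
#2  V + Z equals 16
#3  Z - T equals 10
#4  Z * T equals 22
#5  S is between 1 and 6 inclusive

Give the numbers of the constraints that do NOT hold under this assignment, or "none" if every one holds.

#1 values 2, 4, 3, 12 are pairwise distinct  OK
#2 V + Z = 4 + 12 = 16  OK
#3 Z - T = 12 - 2 = 10  OK
#4 Z * T = 12 * 2 = 24, not 22  FAIL
#5 S = 3 lies in [1, 6]  OK

Constraint 4 is violated.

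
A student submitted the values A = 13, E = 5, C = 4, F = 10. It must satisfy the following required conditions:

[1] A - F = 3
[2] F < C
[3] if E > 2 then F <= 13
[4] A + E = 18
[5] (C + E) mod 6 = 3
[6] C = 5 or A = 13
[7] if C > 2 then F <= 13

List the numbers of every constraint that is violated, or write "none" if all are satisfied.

[1] A - F = 13 - 10 = 3 — holds.
[2] F = 10, C = 4; 10 ≥ 4 (want <) — does not hold.
[3] E = 5 > 2, so we need F ≤ 13; F = 10 ≤ 13 — holds.
[4] A + E = 13 + 5 = 18 — holds.
[5] C + E = 9; 9 mod 6 = 3 — holds.
[6] C = 4 ≠ 5, but A = 13 = 13 (second disjunct) — holds.
[7] C = 4 > 2, so we need F ≤ 13; F = 10 ≤ 13 — holds.

The assignment fails constraint 2.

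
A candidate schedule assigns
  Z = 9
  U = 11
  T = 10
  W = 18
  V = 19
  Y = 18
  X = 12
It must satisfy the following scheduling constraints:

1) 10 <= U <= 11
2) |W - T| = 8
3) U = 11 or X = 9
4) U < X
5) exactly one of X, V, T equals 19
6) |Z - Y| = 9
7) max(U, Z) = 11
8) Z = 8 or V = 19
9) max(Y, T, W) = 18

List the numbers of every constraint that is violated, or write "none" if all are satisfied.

No violations.

1) U = 11 lies in [10, 11]  holds
2) |18 - 10| = 8  holds
3) U = 11 = 11 (first disjunct)  holds
4) U = 11, X = 12; 11 < 12  holds
5) X=12, V=19, T=10; 1 of them equals 19  holds
6) |9 - 18| = 9  holds
7) max(11, 9) = 11  holds
8) Z = 9 ≠ 8, but V = 19 = 19 (second disjunct)  holds
9) max(18, 10, 18) = 18  holds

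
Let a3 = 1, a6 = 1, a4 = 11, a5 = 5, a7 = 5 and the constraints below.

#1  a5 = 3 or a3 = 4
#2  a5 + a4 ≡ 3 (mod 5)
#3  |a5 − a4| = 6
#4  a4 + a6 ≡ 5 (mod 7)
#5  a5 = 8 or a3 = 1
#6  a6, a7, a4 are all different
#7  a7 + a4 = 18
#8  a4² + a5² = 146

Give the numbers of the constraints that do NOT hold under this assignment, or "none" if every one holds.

No — constraints 1, 2, and 7 are not satisfied.

#1 a5 = 5 ≠ 3 and a3 = 1 ≠ 4; both disjuncts false  ✗
#2 a5 + a4 = 16; 16 mod 5 = 1, not 3  ✗
#3 |5 − 11| = 6  ✓
#4 a4 + a6 = 12; 12 mod 7 = 5  ✓
#5 a5 = 5 ≠ 8, but a3 = 1 = 1 (second disjunct)  ✓
#6 values 1, 5, 11 are pairwise distinct  ✓
#7 a7 + a4 = 5 + 11 = 16, not 18  ✗
#8 a4² + a5² = 11² + 5² = 121 + 25 = 146  ✓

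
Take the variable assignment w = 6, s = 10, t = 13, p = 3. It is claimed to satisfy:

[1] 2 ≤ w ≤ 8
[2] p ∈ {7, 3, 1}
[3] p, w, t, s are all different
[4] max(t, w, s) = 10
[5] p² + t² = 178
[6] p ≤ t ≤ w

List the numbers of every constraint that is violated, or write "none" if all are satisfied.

[1] w = 6 lies in [2, 8]  holds
[2] p = 3 is in {7, 3, 1}  holds
[3] values 3, 6, 13, 10 are pairwise distinct  holds
[4] max(13, 6, 10) = 13, not 10  fails
[5] p² + t² = 3² + 13² = 9 + 169 = 178  holds
[6] values 3, 13, 6; t = 13 is not ≤ w = 6  fails

Constraints 4, 6 do not hold.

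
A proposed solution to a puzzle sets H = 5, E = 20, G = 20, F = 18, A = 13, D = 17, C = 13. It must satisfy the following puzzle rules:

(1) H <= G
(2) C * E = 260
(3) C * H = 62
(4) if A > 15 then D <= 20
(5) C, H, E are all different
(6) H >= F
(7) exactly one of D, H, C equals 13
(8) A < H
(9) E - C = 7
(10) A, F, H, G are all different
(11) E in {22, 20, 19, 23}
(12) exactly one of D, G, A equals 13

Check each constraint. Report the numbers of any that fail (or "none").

(1) H = 5, G = 20; 5 ≤ 20  holds
(2) C * E = 13 * 20 = 260  holds
(3) C * H = 13 * 5 = 65, not 62  fails
(4) A = 13, not > 15; antecedent false, conditional vacuously true  holds
(5) values 13, 5, 20 are pairwise distinct  holds
(6) H = 5, F = 18; 5 < 18 (want ≥)  fails
(7) D=17, H=5, C=13; 1 of them equals 13  holds
(8) A = 13, H = 5; 13 ≥ 5 (want <)  fails
(9) E - C = 20 - 13 = 7  holds
(10) values 13, 18, 5, 20 are pairwise distinct  holds
(11) E = 20 is in {22, 20, 19, 23}  holds
(12) D=17, G=20, A=13; 1 of them equals 13  holds

Constraints 3, 6, and 8 do not hold.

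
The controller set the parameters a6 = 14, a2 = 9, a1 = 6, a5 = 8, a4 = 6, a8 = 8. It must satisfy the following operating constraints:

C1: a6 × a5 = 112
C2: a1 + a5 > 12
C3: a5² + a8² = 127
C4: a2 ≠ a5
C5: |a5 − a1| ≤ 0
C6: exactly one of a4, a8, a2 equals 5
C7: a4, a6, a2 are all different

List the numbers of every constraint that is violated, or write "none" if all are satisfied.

Violated: 3, 5, and 6.

C1: a6 × a5 = 14 × 8 = 112 — OK.
C2: a1 + a5 = 6 + 8 = 14; 14 > 12 — OK.
C3: a5² + a8² = 8² + 8² = 64 + 64 = 128, not 127 — violated.
C4: a2 = 9, a5 = 8; distinct — OK.
C5: |8 − 6| = 2; 2 > 0, exceeds bound 0 — violated.
C6: a4=6, a8=8, a2=9; 0 of them equal 5, not exactly one — violated.
C7: values 6, 14, 9 are pairwise distinct — OK.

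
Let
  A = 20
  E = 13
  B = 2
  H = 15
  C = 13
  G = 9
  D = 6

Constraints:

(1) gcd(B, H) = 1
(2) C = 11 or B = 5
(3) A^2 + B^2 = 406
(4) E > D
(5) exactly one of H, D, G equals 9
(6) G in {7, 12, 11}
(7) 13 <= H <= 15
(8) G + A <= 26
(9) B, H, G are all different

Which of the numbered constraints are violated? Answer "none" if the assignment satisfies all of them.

(1) gcd(2, 15) = 1  true
(2) C = 13 ≠ 11 and B = 2 ≠ 5; both disjuncts false  false
(3) A^2 + B^2 = 20^2 + 2^2 = 400 + 4 = 404, not 406  false
(4) E = 13, D = 6; 13 > 6  true
(5) H=15, D=6, G=9; 1 of them equals 9  true
(6) G = 9 is not in {7, 12, 11}  false
(7) H = 15 lies in [13, 15]  true
(8) G + A = 9 + 20 = 29; 29 > 26, bound 26 not met  false
(9) values 2, 15, 9 are pairwise distinct  true

Violated: 2, 3, 6, and 8.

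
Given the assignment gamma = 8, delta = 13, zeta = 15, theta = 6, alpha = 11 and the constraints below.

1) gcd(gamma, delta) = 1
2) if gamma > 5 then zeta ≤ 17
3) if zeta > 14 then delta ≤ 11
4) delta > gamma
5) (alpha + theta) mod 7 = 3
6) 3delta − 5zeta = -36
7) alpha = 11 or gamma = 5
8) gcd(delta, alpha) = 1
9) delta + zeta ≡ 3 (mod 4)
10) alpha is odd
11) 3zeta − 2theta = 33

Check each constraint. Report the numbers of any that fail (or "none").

Constraints 3 and 9 do not hold.

1) gcd(8, 13) = 1 — OK.
2) gamma = 8 > 5, so we need zeta ≤ 17; zeta = 15 ≤ 17 — OK.
3) zeta = 15 > 14, so we need delta ≤ 11; but delta = 13 > 11 — violated.
4) delta = 13, gamma = 8; 13 > 8 — OK.
5) alpha + theta = 17; 17 mod 7 = 3 — OK.
6) 3delta − 5zeta = 3(13) − 5(15) = -36 — OK.
7) alpha = 11 = 11 (first disjunct) — OK.
8) gcd(13, 11) = 1 — OK.
9) delta + zeta = 28; 28 mod 4 = 0, not 3 — violated.
10) alpha = 11 is odd — OK.
11) 3zeta − 2theta = 3(15) − 2(6) = 33 — OK.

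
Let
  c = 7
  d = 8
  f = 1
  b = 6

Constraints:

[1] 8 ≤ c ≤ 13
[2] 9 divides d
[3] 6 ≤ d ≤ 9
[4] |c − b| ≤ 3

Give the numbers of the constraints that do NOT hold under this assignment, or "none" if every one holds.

[1] c = 7 is outside [8, 13] — violated.
[2] 8 = 9×0 + 8, so 9 does not divide 8 — violated.
[3] d = 8 lies in [6, 9] — OK.
[4] |7 − 6| = 1; 1 ≤ 3 — OK.

Constraints 1, 2 are violated.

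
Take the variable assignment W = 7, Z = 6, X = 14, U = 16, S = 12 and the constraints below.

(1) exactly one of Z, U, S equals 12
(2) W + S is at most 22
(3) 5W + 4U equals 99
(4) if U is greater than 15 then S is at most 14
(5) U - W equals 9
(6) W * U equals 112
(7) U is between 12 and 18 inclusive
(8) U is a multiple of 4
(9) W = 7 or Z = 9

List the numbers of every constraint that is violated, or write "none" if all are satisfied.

(1) Z=6, U=16, S=12; 1 of them equals 12  true
(2) W + S = 7 + 12 = 19; 19 ≤ 22  true
(3) 5W + 4U = 5(7) + 4(16) = 99  true
(4) U = 16 > 15, so we need S ≤ 14; S = 12 ≤ 14  true
(5) U - W = 16 - 7 = 9  true
(6) W * U = 7 * 16 = 112  true
(7) U = 16 lies in [12, 18]  true
(8) 16 / 4 = 4, so 4 divides 16  true
(9) W = 7 = 7 (first disjunct)  true

Yes — all constraints hold.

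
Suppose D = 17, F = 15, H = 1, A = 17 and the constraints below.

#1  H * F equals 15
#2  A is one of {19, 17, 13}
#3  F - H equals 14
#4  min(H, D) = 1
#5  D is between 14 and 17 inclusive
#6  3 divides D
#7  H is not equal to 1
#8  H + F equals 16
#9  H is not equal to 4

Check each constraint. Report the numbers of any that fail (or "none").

No — constraints 6 and 7 are not satisfied.

#1 H * F = 1 * 15 = 15 — OK.
#2 A = 17 is in {19, 17, 13} — OK.
#3 F - H = 15 - 1 = 14 — OK.
#4 min(1, 17) = 1 — OK.
#5 D = 17 lies in [14, 17] — OK.
#6 17 = 3*5 + 2, so 3 does not divide 17 — violated.
#7 H = 1, but 1 is required to differ — violated.
#8 H + F = 1 + 15 = 16 — OK.
#9 H = 1, and 1 ≠ 4 — OK.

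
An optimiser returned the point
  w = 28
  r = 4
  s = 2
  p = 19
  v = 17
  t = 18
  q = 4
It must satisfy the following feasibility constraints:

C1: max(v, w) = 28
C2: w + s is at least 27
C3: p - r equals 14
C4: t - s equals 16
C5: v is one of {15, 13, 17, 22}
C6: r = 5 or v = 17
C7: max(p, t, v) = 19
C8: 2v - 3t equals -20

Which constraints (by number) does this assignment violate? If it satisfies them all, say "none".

C1: max(17, 28) = 28 — holds.
C2: w + s = 28 + 2 = 30; 30 ≥ 27 — holds.
C3: p - r = 19 - 4 = 15, not 14 — does not hold.
C4: t - s = 18 - 2 = 16 — holds.
C5: v = 17 is in {15, 13, 17, 22} — holds.
C6: r = 4 ≠ 5, but v = 17 = 17 (second disjunct) — holds.
C7: max(19, 18, 17) = 19 — holds.
C8: 2v - 3t = 2(17) - 3(18) = -20 — holds.

Constraint 3 is violated.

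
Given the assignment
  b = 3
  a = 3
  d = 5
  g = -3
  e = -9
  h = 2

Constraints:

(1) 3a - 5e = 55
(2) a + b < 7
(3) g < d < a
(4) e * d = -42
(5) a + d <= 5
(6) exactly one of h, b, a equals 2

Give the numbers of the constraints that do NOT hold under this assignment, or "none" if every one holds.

(1) 3a - 5e = 3(3) - 5(-9) = 54, not 55  ✗
(2) a + b = 3 + 3 = 6; 6 < 7  ✓
(3) values -3, 5, 3; d = 5 is not < a = 3  ✗
(4) e * d = -9 * 5 = -45, not -42  ✗
(5) a + d = 3 + 5 = 8; 8 > 5, bound 5 not met  ✗
(6) h=2, b=3, a=3; 1 of them equals 2  ✓

Constraints 1, 3, 4, and 5 are violated.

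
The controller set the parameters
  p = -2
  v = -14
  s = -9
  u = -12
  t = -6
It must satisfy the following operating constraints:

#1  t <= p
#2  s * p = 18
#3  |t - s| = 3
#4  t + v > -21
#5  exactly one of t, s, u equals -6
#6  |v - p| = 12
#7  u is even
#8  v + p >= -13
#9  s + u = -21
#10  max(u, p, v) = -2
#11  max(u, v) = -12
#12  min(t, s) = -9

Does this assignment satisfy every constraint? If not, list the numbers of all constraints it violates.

#1 t = -6, p = -2; -6 ≤ -2 — holds.
#2 s * p = -9 * (-2) = 18 — holds.
#3 |-6 - (-9)| = 3 — holds.
#4 t + v = -6 + (-14) = -20; -20 > -21 — holds.
#5 t=-6, s=-9, u=-12; 1 of them equals -6 — holds.
#6 |-14 - (-2)| = 12 — holds.
#7 u = -12 is even — holds.
#8 v + p = -14 + (-2) = -16; -16 < -13, bound -13 not met — fails.
#9 s + u = -9 + (-12) = -21 — holds.
#10 max(-12, -2, -14) = -2 — holds.
#11 max(-12, -14) = -12 — holds.
#12 min(-6, -9) = -9 — holds.

The assignment fails constraint 8.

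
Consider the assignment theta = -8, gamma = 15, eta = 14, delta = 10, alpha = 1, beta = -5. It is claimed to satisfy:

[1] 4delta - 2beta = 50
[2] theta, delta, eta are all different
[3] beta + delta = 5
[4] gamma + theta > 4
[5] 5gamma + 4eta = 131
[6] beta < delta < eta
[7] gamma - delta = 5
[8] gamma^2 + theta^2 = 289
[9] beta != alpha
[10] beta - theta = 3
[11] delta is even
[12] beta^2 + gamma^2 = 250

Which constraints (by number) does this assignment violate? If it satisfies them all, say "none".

[1] 4delta - 2beta = 4(10) - 2(-5) = 50 — holds.
[2] values -8, 10, 14 are pairwise distinct — holds.
[3] beta + delta = -5 + 10 = 5 — holds.
[4] gamma + theta = 15 + (-8) = 7; 7 > 4 — holds.
[5] 5gamma + 4eta = 5(15) + 4(14) = 131 — holds.
[6] values -5 < 10 < 14 — holds.
[7] gamma - delta = 15 - 10 = 5 — holds.
[8] gamma^2 + theta^2 = 15^2 + (-8)^2 = 225 + 64 = 289 — holds.
[9] beta = -5, alpha = 1; distinct — holds.
[10] beta - theta = -5 - (-8) = 3 — holds.
[11] delta = 10 is even — holds.
[12] beta^2 + gamma^2 = (-5)^2 + 15^2 = 25 + 225 = 250 — holds.

Yes — all constraints hold.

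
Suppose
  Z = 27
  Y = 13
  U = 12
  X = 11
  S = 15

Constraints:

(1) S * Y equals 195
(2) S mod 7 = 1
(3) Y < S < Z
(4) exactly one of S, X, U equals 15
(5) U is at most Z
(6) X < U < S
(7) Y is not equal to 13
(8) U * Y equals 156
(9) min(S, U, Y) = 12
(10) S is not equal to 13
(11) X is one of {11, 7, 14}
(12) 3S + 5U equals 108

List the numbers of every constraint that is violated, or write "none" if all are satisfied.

(1) S * Y = 15 * 13 = 195  OK
(2) 15 mod 7 = 1  OK
(3) values 13 < 15 < 27  OK
(4) S=15, X=11, U=12; 1 of them equals 15  OK
(5) U = 12, Z = 27; 12 ≤ 27  OK
(6) values 11 < 12 < 15  OK
(7) Y = 13, but 13 is required to differ  FAIL
(8) U * Y = 12 * 13 = 156  OK
(9) min(15, 12, 13) = 12  OK
(10) S = 15, and 15 ≠ 13  OK
(11) X = 11 is in {11, 7, 14}  OK
(12) 3S + 5U = 3(15) + 5(12) = 105, not 108  FAIL

Constraints 7 and 12 are violated.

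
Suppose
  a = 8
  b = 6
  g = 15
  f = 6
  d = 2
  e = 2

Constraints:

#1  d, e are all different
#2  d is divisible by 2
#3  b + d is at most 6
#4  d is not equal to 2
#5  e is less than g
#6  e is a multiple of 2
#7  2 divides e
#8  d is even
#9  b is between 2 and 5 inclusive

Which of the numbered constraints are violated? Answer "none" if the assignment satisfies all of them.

#1 d = e = 2, not all different — fails.
#2 2 / 2 = 1, so 2 divides 2 — holds.
#3 b + d = 6 + 2 = 8; 8 > 6, bound 6 not met — fails.
#4 d = 2, but 2 is required to differ — fails.
#5 e = 2, g = 15; 2 < 15 — holds.
#6 2 / 2 = 1, so 2 divides 2 — holds.
#7 2 / 2 = 1, so 2 divides 2 — holds.
#8 d = 2 is even — holds.
#9 b = 6 is outside [2, 5] — fails.

Violated: 1, 3, 4, 9.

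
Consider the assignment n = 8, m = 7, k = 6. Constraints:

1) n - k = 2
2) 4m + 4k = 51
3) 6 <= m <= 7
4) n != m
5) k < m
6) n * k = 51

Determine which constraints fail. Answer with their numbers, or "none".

1) n - k = 8 - 6 = 2  yes
2) 4m + 4k = 4(7) + 4(6) = 52, not 51  no
3) m = 7 lies in [6, 7]  yes
4) n = 8, m = 7; distinct  yes
5) k = 6, m = 7; 6 < 7  yes
6) n * k = 8 * 6 = 48, not 51  no

Constraints 2 and 6 do not hold.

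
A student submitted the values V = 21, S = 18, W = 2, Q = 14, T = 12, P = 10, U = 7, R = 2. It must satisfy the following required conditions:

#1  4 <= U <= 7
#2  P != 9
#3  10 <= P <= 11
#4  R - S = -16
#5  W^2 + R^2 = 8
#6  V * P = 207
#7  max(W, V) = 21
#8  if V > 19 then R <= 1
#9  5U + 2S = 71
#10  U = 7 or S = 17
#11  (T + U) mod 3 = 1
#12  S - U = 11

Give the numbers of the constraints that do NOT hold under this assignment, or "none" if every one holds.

Violated: 6 and 8.

#1 U = 7 lies in [4, 7]  true
#2 P = 10, and 10 ≠ 9  true
#3 P = 10 lies in [10, 11]  true
#4 R - S = 2 - 18 = -16  true
#5 W^2 + R^2 = 2^2 + 2^2 = 4 + 4 = 8  true
#6 V * P = 21 * 10 = 210, not 207  false
#7 max(2, 21) = 21  true
#8 V = 21 > 19, so we need R ≤ 1; but R = 2 > 1  false
#9 5U + 2S = 5(7) + 2(18) = 71  true
#10 U = 7 = 7 (first disjunct)  true
#11 T + U = 19; 19 mod 3 = 1  true
#12 S - U = 18 - 7 = 11  true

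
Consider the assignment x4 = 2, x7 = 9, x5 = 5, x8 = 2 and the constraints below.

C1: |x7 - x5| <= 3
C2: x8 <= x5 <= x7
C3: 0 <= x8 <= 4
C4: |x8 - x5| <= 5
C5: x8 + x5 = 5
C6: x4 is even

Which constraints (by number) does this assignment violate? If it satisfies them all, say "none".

C1: |9 - 5| = 4; 4 > 3, exceeds bound 3 — violated.
C2: values 2 <= 5 <= 9 — OK.
C3: x8 = 2 lies in [0, 4] — OK.
C4: |2 - 5| = 3; 3 ≤ 5 — OK.
C5: x8 + x5 = 2 + 5 = 7, not 5 — violated.
C6: x4 = 2 is even — OK.

Constraints 1 and 5 are violated.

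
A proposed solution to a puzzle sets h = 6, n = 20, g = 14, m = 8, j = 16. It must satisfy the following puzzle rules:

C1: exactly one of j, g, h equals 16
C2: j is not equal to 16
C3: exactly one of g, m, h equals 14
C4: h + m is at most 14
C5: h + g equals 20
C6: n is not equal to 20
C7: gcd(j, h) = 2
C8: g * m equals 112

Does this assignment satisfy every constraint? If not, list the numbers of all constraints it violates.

Constraints 2 and 6 do not hold.

C1: j=16, g=14, h=6; 1 of them equals 16  ✓
C2: j = 16, but 16 is required to differ  ✗
C3: g=14, m=8, h=6; 1 of them equals 14  ✓
C4: h + m = 6 + 8 = 14; 14 ≤ 14  ✓
C5: h + g = 6 + 14 = 20  ✓
C6: n = 20, but 20 is required to differ  ✗
C7: gcd(16, 6) = 2  ✓
C8: g * m = 14 * 8 = 112  ✓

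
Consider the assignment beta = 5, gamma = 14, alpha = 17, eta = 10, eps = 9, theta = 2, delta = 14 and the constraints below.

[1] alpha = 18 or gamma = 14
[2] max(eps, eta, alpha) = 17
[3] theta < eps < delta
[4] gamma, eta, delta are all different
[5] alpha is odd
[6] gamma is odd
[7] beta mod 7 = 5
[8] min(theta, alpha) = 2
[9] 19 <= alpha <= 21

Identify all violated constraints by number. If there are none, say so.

[1] alpha = 17 ≠ 18, but gamma = 14 = 14 (second disjunct) — holds.
[2] max(9, 10, 17) = 17 — holds.
[3] values 2 < 9 < 14 — holds.
[4] gamma = delta = 14, not all different — fails.
[5] alpha = 17 is odd — holds.
[6] gamma = 14 is even — fails.
[7] 5 mod 7 = 5 — holds.
[8] min(2, 17) = 2 — holds.
[9] alpha = 17 is outside [19, 21] — fails.

Constraints 4, 6, 9 are violated.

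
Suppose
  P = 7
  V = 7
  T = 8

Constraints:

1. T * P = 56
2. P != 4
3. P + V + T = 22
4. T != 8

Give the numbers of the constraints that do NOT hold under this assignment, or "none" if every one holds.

1. T * P = 8 * 7 = 56  OK
2. P = 7, and 7 ≠ 4  OK
3. P + V + T = 7 + 7 + 8 = 22  OK
4. T = 8, but 8 is required to differ  FAIL

Constraint 4 is violated.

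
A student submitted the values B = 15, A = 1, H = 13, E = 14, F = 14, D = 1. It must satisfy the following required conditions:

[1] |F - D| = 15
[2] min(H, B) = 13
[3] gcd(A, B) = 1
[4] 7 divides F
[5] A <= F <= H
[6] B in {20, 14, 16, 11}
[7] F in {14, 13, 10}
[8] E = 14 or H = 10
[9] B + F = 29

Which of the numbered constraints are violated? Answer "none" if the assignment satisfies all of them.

[1] |14 - 1| = 13, not 15 — fails.
[2] min(13, 15) = 13 — holds.
[3] gcd(1, 15) = 1 — holds.
[4] 14 / 7 = 2, so 7 divides 14 — holds.
[5] values 1, 14, 13; F = 14 is not <= H = 13 — fails.
[6] B = 15 is not in {20, 14, 16, 11} — fails.
[7] F = 14 is in {14, 13, 10} — holds.
[8] E = 14 = 14 (first disjunct) — holds.
[9] B + F = 15 + 14 = 29 — holds.

No — constraints 1, 5, and 6 are not satisfied.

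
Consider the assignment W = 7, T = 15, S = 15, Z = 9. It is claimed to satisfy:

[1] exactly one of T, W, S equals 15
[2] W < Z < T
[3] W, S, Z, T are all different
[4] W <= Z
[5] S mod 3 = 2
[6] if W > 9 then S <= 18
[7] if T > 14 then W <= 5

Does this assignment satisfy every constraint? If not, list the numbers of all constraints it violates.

Constraints 1, 3, 5, 7 are violated.

[1] T=15, W=7, S=15; 2 of them equal 15, not exactly one — violated.
[2] values 7 < 9 < 15 — satisfied.
[3] S = T = 15, not all different — violated.
[4] W = 7, Z = 9; 7 ≤ 9 — satisfied.
[5] 15 mod 3 = 0, not 2 — violated.
[6] W = 7, not > 9; antecedent false, conditional vacuously true — satisfied.
[7] T = 15 > 14, so we need W ≤ 5; but W = 7 > 5 — violated.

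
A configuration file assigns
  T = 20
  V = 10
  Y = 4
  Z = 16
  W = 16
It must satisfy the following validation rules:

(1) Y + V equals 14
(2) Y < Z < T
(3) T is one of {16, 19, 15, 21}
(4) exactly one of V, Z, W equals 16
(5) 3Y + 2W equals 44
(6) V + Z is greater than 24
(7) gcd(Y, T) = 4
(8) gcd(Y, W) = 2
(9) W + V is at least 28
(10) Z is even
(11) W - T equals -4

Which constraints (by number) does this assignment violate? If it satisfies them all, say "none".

Constraints 3, 4, 8, 9 are violated.

(1) Y + V = 4 + 10 = 14 — OK.
(2) values 4 < 16 < 20 — OK.
(3) T = 20 is not in {16, 19, 15, 21} — violated.
(4) V=10, Z=16, W=16; 2 of them equal 16, not exactly one — violated.
(5) 3Y + 2W = 3(4) + 2(16) = 44 — OK.
(6) V + Z = 10 + 16 = 26; 26 > 24 — OK.
(7) gcd(4, 20) = 4 — OK.
(8) gcd(4, 16) = 4, not 2 — violated.
(9) W + V = 16 + 10 = 26; 26 < 28, bound 28 not met — violated.
(10) Z = 16 is even — OK.
(11) W - T = 16 - 20 = -4 — OK.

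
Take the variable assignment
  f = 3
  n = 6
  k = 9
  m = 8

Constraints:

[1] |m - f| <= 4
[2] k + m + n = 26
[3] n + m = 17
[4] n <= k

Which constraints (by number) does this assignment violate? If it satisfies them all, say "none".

[1] |8 - 3| = 5; 5 > 4, exceeds bound 4 — does not hold.
[2] k + m + n = 9 + 8 + 6 = 23, not 26 — does not hold.
[3] n + m = 6 + 8 = 14, not 17 — does not hold.
[4] n = 6, k = 9; 6 ≤ 9 — holds.

The assignment fails constraints 1, 2, and 3.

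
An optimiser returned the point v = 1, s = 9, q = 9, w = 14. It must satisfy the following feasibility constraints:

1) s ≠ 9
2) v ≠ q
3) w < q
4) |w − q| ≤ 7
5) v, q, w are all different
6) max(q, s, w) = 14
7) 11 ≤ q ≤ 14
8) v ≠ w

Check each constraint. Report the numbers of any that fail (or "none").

1) s = 9, but 9 is required to differ — violated.
2) v = 1, q = 9; distinct — OK.
3) w = 14, q = 9; 14 ≥ 9 (want <) — violated.
4) |14 − 9| = 5; 5 ≤ 7 — OK.
5) values 1, 9, 14 are pairwise distinct — OK.
6) max(9, 9, 14) = 14 — OK.
7) q = 9 is outside [11, 14] — violated.
8) v = 1, w = 14; distinct — OK.

The assignment fails constraints 1, 3, 7.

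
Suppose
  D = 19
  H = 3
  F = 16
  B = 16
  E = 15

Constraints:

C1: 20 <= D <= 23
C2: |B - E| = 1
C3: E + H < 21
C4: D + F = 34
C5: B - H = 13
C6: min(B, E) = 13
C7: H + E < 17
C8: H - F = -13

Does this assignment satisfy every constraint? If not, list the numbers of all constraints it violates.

C1: D = 19 is outside [20, 23] — does not hold.
C2: |16 - 15| = 1 — holds.
C3: E + H = 15 + 3 = 18; 18 < 21 — holds.
C4: D + F = 19 + 16 = 35, not 34 — does not hold.
C5: B - H = 16 - 3 = 13 — holds.
C6: min(16, 15) = 15, not 13 — does not hold.
C7: H + E = 3 + 15 = 18; 18 ≥ 17, bound 17 not met — does not hold.
C8: H - F = 3 - 16 = -13 — holds.

Violated: 1, 4, 6, 7.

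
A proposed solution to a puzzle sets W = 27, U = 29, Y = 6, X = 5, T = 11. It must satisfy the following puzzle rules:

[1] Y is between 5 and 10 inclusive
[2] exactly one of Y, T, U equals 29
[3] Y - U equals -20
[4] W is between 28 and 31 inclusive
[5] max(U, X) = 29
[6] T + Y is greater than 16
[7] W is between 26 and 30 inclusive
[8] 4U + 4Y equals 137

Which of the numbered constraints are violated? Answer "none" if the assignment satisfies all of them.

[1] Y = 6 lies in [5, 10] — OK.
[2] Y=6, T=11, U=29; 1 of them equals 29 — OK.
[3] Y - U = 6 - 29 = -23, not -20 — violated.
[4] W = 27 is outside [28, 31] — violated.
[5] max(29, 5) = 29 — OK.
[6] T + Y = 11 + 6 = 17; 17 > 16 — OK.
[7] W = 27 lies in [26, 30] — OK.
[8] 4U + 4Y = 4(29) + 4(6) = 140, not 137 — violated.

Constraints 3, 4, and 8 do not hold.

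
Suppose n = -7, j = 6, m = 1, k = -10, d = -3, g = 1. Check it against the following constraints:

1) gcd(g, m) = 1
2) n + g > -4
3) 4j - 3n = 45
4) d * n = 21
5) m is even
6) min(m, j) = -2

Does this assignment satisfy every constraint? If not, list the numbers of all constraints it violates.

1) gcd(1, 1) = 1 — satisfied.
2) n + g = -7 + 1 = -6; -6 ≤ -4, bound -4 not met — violated.
3) 4j - 3n = 4(6) - 3(-7) = 45 — satisfied.
4) d * n = -3 * (-7) = 21 — satisfied.
5) m = 1 is odd — violated.
6) min(1, 6) = 1, not -2 — violated.

The assignment fails constraints 2, 5, and 6.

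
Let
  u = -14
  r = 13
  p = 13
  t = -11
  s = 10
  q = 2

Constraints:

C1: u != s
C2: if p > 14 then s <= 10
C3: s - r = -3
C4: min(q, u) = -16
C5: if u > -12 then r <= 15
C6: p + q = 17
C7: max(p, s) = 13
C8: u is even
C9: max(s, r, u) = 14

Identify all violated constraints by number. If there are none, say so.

C1: u = -14, s = 10; distinct — holds.
C2: p = 13, not > 14; antecedent false, conditional vacuously true — holds.
C3: s - r = 10 - 13 = -3 — holds.
C4: min(2, -14) = -14, not -16 — does not hold.
C5: u = -14, not > -12; antecedent false, conditional vacuously true — holds.
C6: p + q = 13 + 2 = 15, not 17 — does not hold.
C7: max(13, 10) = 13 — holds.
C8: u = -14 is even — holds.
C9: max(10, 13, -14) = 13, not 14 — does not hold.

No — constraints 4, 6, 9 are not satisfied.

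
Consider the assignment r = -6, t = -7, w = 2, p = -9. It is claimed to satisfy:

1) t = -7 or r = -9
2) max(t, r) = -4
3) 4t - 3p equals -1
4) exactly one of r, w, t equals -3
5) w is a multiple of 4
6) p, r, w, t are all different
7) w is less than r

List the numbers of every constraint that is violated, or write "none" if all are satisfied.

1) t = -7 = -7 (first disjunct) — OK.
2) max(-7, -6) = -6, not -4 — violated.
3) 4t - 3p = 4(-7) - 3(-9) = -1 — OK.
4) r=-6, w=2, t=-7; 0 of them equal -3, not exactly one — violated.
5) 2 = 4*0 + 2, so 4 does not divide 2 — violated.
6) values -9, -6, 2, -7 are pairwise distinct — OK.
7) w = 2, r = -6; 2 ≥ -6 (want <) — violated.

Violated: 2, 4, 5, and 7.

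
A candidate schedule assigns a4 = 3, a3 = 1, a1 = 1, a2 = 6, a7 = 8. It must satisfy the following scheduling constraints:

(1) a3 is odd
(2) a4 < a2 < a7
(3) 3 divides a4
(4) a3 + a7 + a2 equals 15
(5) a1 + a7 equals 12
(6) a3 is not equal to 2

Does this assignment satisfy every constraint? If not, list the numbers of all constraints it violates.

Violated: 5.

(1) a3 = 1 is odd  holds
(2) values 3 < 6 < 8  holds
(3) 3 / 3 = 1, so 3 divides 3  holds
(4) a3 + a7 + a2 = 1 + 8 + 6 = 15  holds
(5) a1 + a7 = 1 + 8 = 9, not 12  fails
(6) a3 = 1, and 1 ≠ 2  holds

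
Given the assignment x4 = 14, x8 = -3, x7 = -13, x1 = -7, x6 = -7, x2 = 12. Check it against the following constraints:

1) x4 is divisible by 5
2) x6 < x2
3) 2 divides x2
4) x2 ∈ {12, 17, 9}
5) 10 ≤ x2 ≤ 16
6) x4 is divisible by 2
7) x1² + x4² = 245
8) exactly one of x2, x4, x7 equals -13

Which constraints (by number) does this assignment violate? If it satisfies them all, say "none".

1) 14 = 5×2 + 4, so 5 does not divide 14 — fails.
2) x6 = -7, x2 = 12; -7 < 12 — holds.
3) 12 / 2 = 6, so 2 divides 12 — holds.
4) x2 = 12 is in {12, 17, 9} — holds.
5) x2 = 12 lies in [10, 16] — holds.
6) 14 / 2 = 7, so 2 divides 14 — holds.
7) x1² + x4² = (-7)² + 14² = 49 + 196 = 245 — holds.
8) x2=12, x4=14, x7=-13; 1 of them equals -13 — holds.

Constraint 1 does not hold.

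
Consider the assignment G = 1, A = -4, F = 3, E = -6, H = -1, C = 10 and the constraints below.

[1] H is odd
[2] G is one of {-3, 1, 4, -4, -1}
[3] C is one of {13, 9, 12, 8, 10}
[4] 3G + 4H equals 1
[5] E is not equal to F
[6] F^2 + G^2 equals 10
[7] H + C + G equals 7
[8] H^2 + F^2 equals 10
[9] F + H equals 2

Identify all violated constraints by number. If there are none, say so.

[1] H = -1 is odd — satisfied.
[2] G = 1 is in {-3, 1, 4, -4, -1} — satisfied.
[3] C = 10 is in {13, 9, 12, 8, 10} — satisfied.
[4] 3G + 4H = 3(1) + 4(-1) = -1, not 1 — violated.
[5] E = -6, F = 3; distinct — satisfied.
[6] F^2 + G^2 = 3^2 + 1^2 = 9 + 1 = 10 — satisfied.
[7] H + C + G = -1 + 10 + 1 = 10, not 7 — violated.
[8] H^2 + F^2 = (-1)^2 + 3^2 = 1 + 9 = 10 — satisfied.
[9] F + H = 3 + (-1) = 2 — satisfied.

Constraints 4 and 7 do not hold.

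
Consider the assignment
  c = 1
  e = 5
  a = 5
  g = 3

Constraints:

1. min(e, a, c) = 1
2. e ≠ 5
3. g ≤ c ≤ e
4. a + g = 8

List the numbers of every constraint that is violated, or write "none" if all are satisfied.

No — constraints 2, 3 are not satisfied.

1. min(5, 5, 1) = 1  ✓
2. e = 5, but 5 is required to differ  ✗
3. values 3, 1, 5; g = 3 is not ≤ c = 1  ✗
4. a + g = 5 + 3 = 8  ✓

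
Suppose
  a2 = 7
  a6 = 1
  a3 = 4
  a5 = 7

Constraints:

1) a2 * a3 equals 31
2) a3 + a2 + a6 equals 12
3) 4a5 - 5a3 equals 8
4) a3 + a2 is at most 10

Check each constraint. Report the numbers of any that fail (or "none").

1) a2 * a3 = 7 * 4 = 28, not 31  ✘
2) a3 + a2 + a6 = 4 + 7 + 1 = 12  ✔
3) 4a5 - 5a3 = 4(7) - 5(4) = 8  ✔
4) a3 + a2 = 4 + 7 = 11; 11 > 10, bound 10 not met  ✘

Constraints 1 and 4 do not hold.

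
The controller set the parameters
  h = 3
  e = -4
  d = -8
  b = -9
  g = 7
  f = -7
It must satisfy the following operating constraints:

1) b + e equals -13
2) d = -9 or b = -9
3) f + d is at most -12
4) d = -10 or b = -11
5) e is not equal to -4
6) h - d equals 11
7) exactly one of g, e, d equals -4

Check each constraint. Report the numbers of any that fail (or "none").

Constraints 4, 5 do not hold.

1) b + e = -9 + (-4) = -13 — satisfied.
2) d = -8 ≠ -9, but b = -9 = -9 (second disjunct) — satisfied.
3) f + d = -7 + (-8) = -15; -15 ≤ -12 — satisfied.
4) d = -8 ≠ -10 and b = -9 ≠ -11; both disjuncts false — violated.
5) e = -4, but -4 is required to differ — violated.
6) h - d = 3 - (-8) = 11 — satisfied.
7) g=7, e=-4, d=-8; 1 of them equals -4 — satisfied.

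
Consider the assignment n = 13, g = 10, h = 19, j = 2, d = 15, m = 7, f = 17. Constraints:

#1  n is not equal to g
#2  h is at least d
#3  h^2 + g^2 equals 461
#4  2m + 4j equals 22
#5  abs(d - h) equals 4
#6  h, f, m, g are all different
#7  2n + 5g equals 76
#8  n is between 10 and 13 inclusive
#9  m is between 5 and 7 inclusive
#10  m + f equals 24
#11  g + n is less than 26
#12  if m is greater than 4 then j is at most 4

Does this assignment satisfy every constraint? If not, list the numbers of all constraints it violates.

Yes — all constraints hold.

#1 n = 13, g = 10; distinct  ✔
#2 h = 19, d = 15; 19 ≥ 15  ✔
#3 h^2 + g^2 = 19^2 + 10^2 = 361 + 100 = 461  ✔
#4 2m + 4j = 2(7) + 4(2) = 22  ✔
#5 abs(15 - 19) = 4  ✔
#6 values 19, 17, 7, 10 are pairwise distinct  ✔
#7 2n + 5g = 2(13) + 5(10) = 76  ✔
#8 n = 13 lies in [10, 13]  ✔
#9 m = 7 lies in [5, 7]  ✔
#10 m + f = 7 + 17 = 24  ✔
#11 g + n = 10 + 13 = 23; 23 < 26  ✔
#12 m = 7 > 4, so we need j ≤ 4; j = 2 ≤ 4  ✔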